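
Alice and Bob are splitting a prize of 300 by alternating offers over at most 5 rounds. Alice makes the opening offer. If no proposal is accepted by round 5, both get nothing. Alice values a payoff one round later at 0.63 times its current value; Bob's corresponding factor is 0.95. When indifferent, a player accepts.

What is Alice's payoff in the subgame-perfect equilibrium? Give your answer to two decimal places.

131.44

Round 5 (Alice proposes): rejection yields 0 for Bob; Alice offers 0 and keeps 300.
Round 4 (Bob proposes): Alice can get 300 next round, worth 0.63 × 300 = 189 now, so Bob offers 189, keeping 111.
Round 3 (Alice proposes): Bob can get 111 next round, worth 0.95 × 111 = 105.45 now; Alice offers that and keeps 194.55.
Round 2 (Bob proposes): Alice can get 194.55 next round, worth 0.63 × 194.55 = 122.5665 now, so Bob offers 122.5665, keeping 177.4335.
Round 1 (Alice proposes): Bob can get 177.4335 next round, worth 0.95 × 177.4335 = 168.561825 now; Alice offers that and keeps 131.438175.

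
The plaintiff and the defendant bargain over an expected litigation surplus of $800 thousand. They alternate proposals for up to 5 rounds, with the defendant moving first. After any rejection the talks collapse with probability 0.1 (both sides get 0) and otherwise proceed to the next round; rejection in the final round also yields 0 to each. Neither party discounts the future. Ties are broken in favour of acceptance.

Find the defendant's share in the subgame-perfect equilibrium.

Round 5 (the defendant proposes): the plaintiff will accept anything ≥ 0, so the defendant offers 0 and keeps 800.
Round 4 (the plaintiff proposes): rejecting gives the defendant an expected 0.9 × 800 = 720; the plaintiff offers that and keeps 80.
Round 3 (the defendant proposes): rejecting gives the plaintiff an expected 0.9 × 80 = 72, so the defendant offers 72, keeping 728.
Round 2 (the plaintiff proposes): rejecting gives the defendant an expected 0.9 × 728 = 655.2, so the plaintiff offers 655.2, keeping 144.8.
Round 1 (the defendant proposes): rejecting gives the plaintiff an expected 0.9 × 144.8 = 130.32. The defendant offers 130.32 and keeps 800 − 130.32 = 669.68.

669.68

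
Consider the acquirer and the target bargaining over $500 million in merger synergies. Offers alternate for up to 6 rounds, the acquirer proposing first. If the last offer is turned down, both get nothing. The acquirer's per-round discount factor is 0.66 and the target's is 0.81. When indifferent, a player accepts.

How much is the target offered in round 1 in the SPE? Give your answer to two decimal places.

327.06

Work backward from the last round.
Round 6 (the target proposes): the acquirer will accept anything ≥ 0, so the target offers 0 and keeps 500.
Round 5 (the acquirer proposes): the target can get 500 next round, worth 0.81 × 500 = 405 now. The acquirer offers 405 and keeps 500 − 405 = 95.
Round 4 (the target proposes): the acquirer can get 95 next round, worth 0.66 × 95 = 62.7 now, so the target offers 62.7, keeping 437.3.
Round 3 (the acquirer proposes): the target can get 437.3 next round, worth 0.81 × 437.3 = 354.213 now; the acquirer offers that and keeps 145.787.
Round 2 (the target proposes): the acquirer can get 145.787 next round, worth 0.66 × 145.787 = 96.21942 now. The target offers 96.21942 and keeps 500 − 96.21942 = 403.78058.
Round 1 (the acquirer proposes): the target can get 403.78058 next round, worth 0.81 × 403.78058 = 327.0622698 now, so the acquirer offers 327.0622698, keeping 172.9377302.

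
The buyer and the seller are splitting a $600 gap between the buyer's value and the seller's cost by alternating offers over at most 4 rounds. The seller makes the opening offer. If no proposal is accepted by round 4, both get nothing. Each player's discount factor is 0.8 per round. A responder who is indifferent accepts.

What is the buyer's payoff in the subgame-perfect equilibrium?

Work backward from the last round.
Round 4 (the buyer proposes): rejection yields 0 for the seller; the buyer offers 0 and keeps 600.
Round 3 (the seller proposes): the buyer can get 600 next round, worth 0.8 × 600 = 480 now; the seller offers that and keeps 120.
Round 2 (the buyer proposes): the seller can get 120 next round, worth 0.8 × 120 = 96 now; the buyer offers that and keeps 504.
Round 1 (the seller proposes): the buyer can get 504 next round, worth 0.8 × 504 = 403.2 now; the seller offers that and keeps 196.8.

403.2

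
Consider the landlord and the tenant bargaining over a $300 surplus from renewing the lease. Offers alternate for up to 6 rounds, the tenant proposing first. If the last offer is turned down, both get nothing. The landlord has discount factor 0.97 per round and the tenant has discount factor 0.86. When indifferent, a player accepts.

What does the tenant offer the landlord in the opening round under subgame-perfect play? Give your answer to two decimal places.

277.23

By backward induction:
Round 6 (the landlord proposes): the tenant will accept anything ≥ 0, so the landlord offers 0 and keeps 300.
Round 5 (the tenant proposes): the landlord can get 300 next round, worth 0.97 × 300 = 291 now; the tenant offers that and keeps 9.
Round 4 (the landlord proposes): the tenant can get 9 next round, worth 0.86 × 9 = 7.74 now; the landlord offers that and keeps 292.26.
Round 3 (the tenant proposes): the landlord can get 292.26 next round, worth 0.97 × 292.26 = 283.4922 now. The tenant offers 283.4922 and keeps 300 − 283.4922 = 16.5078.
Round 2 (the landlord proposes): the tenant can get 16.5078 next round, worth 0.86 × 16.5078 = 14.196708 now. The landlord offers 14.196708 and keeps 300 − 14.196708 = 285.803292.
Round 1 (the tenant proposes): the landlord can get 285.803292 next round, worth 0.97 × 285.803292 = 277.22919324 now; the tenant offers that and keeps 22.77080676.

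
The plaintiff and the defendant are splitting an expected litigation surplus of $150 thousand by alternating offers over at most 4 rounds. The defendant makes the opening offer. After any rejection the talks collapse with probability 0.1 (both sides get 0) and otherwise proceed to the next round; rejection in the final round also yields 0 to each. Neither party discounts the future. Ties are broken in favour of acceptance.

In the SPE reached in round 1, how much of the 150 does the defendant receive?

Round 4 (the plaintiff proposes): rejection yields 0 for the defendant; the plaintiff offers 0 and keeps 150.
Round 3 (the defendant proposes): rejecting gives the plaintiff an expected 0.9 × 150 = 135, so the defendant offers 135, keeping 15.
Round 2 (the plaintiff proposes): rejecting gives the defendant an expected 0.9 × 15 = 13.5. The plaintiff offers 13.5 and keeps 150 − 13.5 = 136.5.
Round 1 (the defendant proposes): rejecting gives the plaintiff an expected 0.9 × 136.5 = 122.85. The defendant offers 122.85 and keeps 150 − 122.85 = 27.15.

27.15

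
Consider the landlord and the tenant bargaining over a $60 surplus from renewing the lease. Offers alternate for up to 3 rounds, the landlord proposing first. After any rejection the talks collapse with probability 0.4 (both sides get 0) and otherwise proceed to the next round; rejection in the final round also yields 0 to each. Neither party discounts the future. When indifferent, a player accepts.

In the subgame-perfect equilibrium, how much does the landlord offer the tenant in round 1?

By backward induction:
Round 3 (the landlord proposes): the tenant will accept anything ≥ 0, so the landlord offers 0 and keeps 60.
Round 2 (the tenant proposes): rejecting gives the landlord an expected 0.6 × 60 = 36; the tenant offers that and keeps 24.
Round 1 (the landlord proposes): rejecting gives the tenant an expected 0.6 × 24 = 14.4, so the landlord offers 14.4, keeping 45.6.

14.4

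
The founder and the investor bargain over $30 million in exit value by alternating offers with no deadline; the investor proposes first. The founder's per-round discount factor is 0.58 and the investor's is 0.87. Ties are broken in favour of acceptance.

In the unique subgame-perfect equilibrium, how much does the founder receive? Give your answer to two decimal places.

4.57

In a stationary SPE each proposer offers the other exactly their discounted continuation value.
If the investor keeps x when proposing and the founder keeps y when proposing, then x = 30 − 0.58y and y = 30 − 0.87x.
Solving: x = 30(1 − 0.58) / (1 − 0.87·0.58) = 12.6 / 0.4954 ≈ 25.4340.
The founder gets 30 − 25.4340 ≈ 4.5660.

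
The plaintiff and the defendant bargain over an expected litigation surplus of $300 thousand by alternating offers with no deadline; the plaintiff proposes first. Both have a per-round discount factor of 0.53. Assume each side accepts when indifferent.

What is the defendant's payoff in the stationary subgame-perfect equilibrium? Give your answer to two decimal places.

103.92

Let x be the plaintiff's share when the plaintiff proposes and y be the defendant's share when the defendant proposes.
The defendant accepts iff offered ≥ 0.53·y, so x = 300 − 0.53y. Symmetrically y = 300 − 0.53x.
Substituting: x = 300 − 0.53(300 − 0.53x), giving x(1 − 0.53·0.53) = 300(1 − 0.53).
So x = 300 × 0.47 / 0.7191 ≈ 196.0784, and the defendant receives 300 − x ≈ 103.9216.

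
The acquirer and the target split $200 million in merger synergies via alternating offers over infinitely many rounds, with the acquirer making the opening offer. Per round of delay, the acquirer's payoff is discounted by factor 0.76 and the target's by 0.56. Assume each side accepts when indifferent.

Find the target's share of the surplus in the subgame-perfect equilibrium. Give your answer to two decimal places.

When the acquirer proposes, the target accepts any offer worth at least 0.56 times what the target would get by proposing next round; and vice versa.
This gives x = 200 − 0.56y and y = 200 − 0.76x, where x and y are each side's share when it proposes.
Hence (1 − 0.56·0.76)x = 200(1 − 0.56), i.e. 0.5744·x = 88.
x ≈ 153.2033; the target's share is 200 − x ≈ 46.7967.

46.80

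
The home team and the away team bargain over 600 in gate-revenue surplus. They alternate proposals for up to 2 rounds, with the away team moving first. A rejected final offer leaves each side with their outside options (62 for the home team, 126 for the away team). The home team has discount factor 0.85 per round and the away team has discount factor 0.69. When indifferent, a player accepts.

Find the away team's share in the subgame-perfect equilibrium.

197.1

By backward induction:
Round 2 (the home team proposes): the away team gets 126 if talks fail, so the home team offers 126 and keeps 474.
Round 1 (the away team proposes): the home team can get 474 next round, worth 0.85 × 474 = 402.9 now; the away team offers that and keeps 197.1.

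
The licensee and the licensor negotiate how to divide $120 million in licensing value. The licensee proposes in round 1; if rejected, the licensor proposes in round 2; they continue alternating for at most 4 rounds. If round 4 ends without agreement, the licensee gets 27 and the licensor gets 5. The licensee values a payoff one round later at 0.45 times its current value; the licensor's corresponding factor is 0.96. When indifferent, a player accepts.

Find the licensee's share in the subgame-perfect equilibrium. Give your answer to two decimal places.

Round 4 (the licensor proposes): the licensee gets 27 if talks fail, so the licensor offers 27 and keeps 93.
Round 3 (the licensee proposes): the licensor can get 93 next round, worth 0.96 × 93 = 89.28 now, so the licensee offers 89.28, keeping 30.72.
Round 2 (the licensor proposes): the licensee can get 30.72 next round, worth 0.45 × 30.72 = 13.824 now, so the licensor offers 13.824, keeping 106.176.
Round 1 (the licensee proposes): the licensor can get 106.176 next round, worth 0.96 × 106.176 = 101.92896 now; the licensee offers that and keeps 18.07104.

18.07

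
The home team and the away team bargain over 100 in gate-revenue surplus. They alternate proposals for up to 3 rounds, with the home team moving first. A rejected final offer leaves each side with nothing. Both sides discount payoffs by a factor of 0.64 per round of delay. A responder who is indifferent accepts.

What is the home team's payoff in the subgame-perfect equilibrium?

76.96

Round 3 (the home team proposes): the away team will accept anything ≥ 0, so the home team offers 0 and keeps 100.
Round 2 (the away team proposes): the home team can get 100 next round, worth 0.64 × 100 = 64 now, so the away team offers 64, keeping 36.
Round 1 (the home team proposes): the away team can get 36 next round, worth 0.64 × 36 = 23.04 now; the home team offers that and keeps 76.96.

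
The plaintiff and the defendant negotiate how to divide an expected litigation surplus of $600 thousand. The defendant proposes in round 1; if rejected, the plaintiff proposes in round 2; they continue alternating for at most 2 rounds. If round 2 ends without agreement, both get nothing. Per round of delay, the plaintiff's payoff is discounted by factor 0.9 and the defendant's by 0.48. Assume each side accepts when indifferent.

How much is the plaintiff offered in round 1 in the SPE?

540

Round 2 (the plaintiff proposes): the defendant will accept anything ≥ 0, so the plaintiff offers 0 and keeps 600.
Round 1 (the defendant proposes): the plaintiff can get 600 next round, worth 0.9 × 600 = 540 now. The defendant offers 540 and keeps 600 − 540 = 60.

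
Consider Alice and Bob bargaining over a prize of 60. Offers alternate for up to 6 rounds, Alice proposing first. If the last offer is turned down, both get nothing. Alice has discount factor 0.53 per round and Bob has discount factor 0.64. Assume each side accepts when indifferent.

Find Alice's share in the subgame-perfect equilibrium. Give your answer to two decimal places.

Round 6 (Bob proposes): rejection yields 0 for Alice; Bob offers 0 and keeps 60.
Round 5 (Alice proposes): Bob can get 60 next round, worth 0.64 × 60 = 38.4 now, so Alice offers 38.4, keeping 21.6.
Round 4 (Bob proposes): Alice can get 21.6 next round, worth 0.53 × 21.6 = 11.448 now. Bob offers 11.448 and keeps 60 − 11.448 = 48.552.
Round 3 (Alice proposes): Bob can get 48.552 next round, worth 0.64 × 48.552 = 31.07328 now; Alice offers that and keeps 28.92672.
Round 2 (Bob proposes): Alice can get 28.92672 next round, worth 0.53 × 28.92672 = 15.3311616 now, so Bob offers 15.3311616, keeping 44.6688384.
Round 1 (Alice proposes): Bob can get 44.6688384 next round, worth 0.64 × 44.6688384 = 28.588056576 now. Alice offers 28.588056576 and keeps 60 − 28.588056576 = 31.411943424.

31.41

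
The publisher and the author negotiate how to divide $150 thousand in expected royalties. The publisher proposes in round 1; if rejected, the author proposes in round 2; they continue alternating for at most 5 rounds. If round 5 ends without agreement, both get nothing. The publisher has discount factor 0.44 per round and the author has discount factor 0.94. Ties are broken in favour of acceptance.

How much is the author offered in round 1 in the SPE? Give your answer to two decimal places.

Work backward from the last round.
Round 5 (the publisher proposes): rejection yields 0 for the author; the publisher offers 0 and keeps 150.
Round 4 (the author proposes): the publisher can get 150 next round, worth 0.44 × 150 = 66 now; the author offers that and keeps 84.
Round 3 (the publisher proposes): the author can get 84 next round, worth 0.94 × 84 = 78.96 now; the publisher offers that and keeps 71.04.
Round 2 (the author proposes): the publisher can get 71.04 next round, worth 0.44 × 71.04 = 31.2576 now, so the author offers 31.2576, keeping 118.7424.
Round 1 (the publisher proposes): the author can get 118.7424 next round, worth 0.94 × 118.7424 = 111.617856 now. The publisher offers 111.617856 and keeps 150 − 111.617856 = 38.382144.

111.62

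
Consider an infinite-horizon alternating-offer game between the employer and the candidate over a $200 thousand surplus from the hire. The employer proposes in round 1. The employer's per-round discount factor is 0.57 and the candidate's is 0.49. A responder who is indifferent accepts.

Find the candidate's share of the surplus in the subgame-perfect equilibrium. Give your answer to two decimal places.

In a stationary SPE each proposer offers the other exactly their discounted continuation value.
If the employer keeps x when proposing and the candidate keeps y when proposing, then x = 200 − 0.49y and y = 200 − 0.57x.
Solving: x = 200(1 − 0.49) / (1 − 0.57·0.49) = 102 / 0.7207 ≈ 141.5291.
The candidate gets 200 − 141.5291 ≈ 58.4709.

58.47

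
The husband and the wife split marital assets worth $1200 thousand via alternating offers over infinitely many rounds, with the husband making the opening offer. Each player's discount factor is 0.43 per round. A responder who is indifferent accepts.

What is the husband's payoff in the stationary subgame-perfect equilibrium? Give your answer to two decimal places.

In a stationary SPE each proposer offers the other exactly their discounted continuation value.
If the husband keeps x when proposing and the wife keeps y when proposing, then x = 1200 − 0.43y and y = 1200 − 0.43x.
Solving: x = 1200(1 − 0.43) / (1 − 0.43·0.43) = 684 / 0.8151 ≈ 839.1608.
The wife gets 1200 − 839.1608 ≈ 360.8392.

839.16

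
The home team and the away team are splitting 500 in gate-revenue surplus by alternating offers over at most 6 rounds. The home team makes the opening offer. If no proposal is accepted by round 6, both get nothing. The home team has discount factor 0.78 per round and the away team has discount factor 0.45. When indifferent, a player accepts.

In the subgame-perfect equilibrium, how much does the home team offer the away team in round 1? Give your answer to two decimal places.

94.59

Round 6 (the away team proposes): rejection yields 0 for the home team; the away team offers 0 and keeps 500.
Round 5 (the home team proposes): the away team can get 500 next round, worth 0.45 × 500 = 225 now, so the home team offers 225, keeping 275.
Round 4 (the away team proposes): the home team can get 275 next round, worth 0.78 × 275 = 214.5 now. The away team offers 214.5 and keeps 500 − 214.5 = 285.5.
Round 3 (the home team proposes): the away team can get 285.5 next round, worth 0.45 × 285.5 = 128.475 now, so the home team offers 128.475, keeping 371.525.
Round 2 (the away team proposes): the home team can get 371.525 next round, worth 0.78 × 371.525 = 289.7895 now. The away team offers 289.7895 and keeps 500 − 289.7895 = 210.2105.
Round 1 (the home team proposes): the away team can get 210.2105 next round, worth 0.45 × 210.2105 = 94.594725 now; the home team offers that and keeps 405.405275.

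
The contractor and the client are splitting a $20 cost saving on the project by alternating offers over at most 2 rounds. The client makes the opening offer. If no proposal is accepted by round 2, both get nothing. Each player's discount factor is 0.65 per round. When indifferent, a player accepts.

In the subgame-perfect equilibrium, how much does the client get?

7

Round 2 (the contractor proposes): rejection yields 0 for the client; the contractor offers 0 and keeps 20.
Round 1 (the client proposes): the contractor can get 20 next round, worth 0.65 × 20 = 13 now; the client offers that and keeps 7.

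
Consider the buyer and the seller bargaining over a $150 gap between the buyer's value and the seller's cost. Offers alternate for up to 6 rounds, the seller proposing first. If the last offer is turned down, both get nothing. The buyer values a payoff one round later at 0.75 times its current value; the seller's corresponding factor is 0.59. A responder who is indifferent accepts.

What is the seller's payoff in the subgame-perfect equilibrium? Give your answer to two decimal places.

Round 6 (the buyer proposes): the seller will accept anything ≥ 0, so the buyer offers 0 and keeps 150.
Round 5 (the seller proposes): the buyer can get 150 next round, worth 0.75 × 150 = 112.5 now; the seller offers that and keeps 37.5.
Round 4 (the buyer proposes): the seller can get 37.5 next round, worth 0.59 × 37.5 = 22.125 now; the buyer offers that and keeps 127.875.
Round 3 (the seller proposes): the buyer can get 127.875 next round, worth 0.75 × 127.875 = 95.90625 now; the seller offers that and keeps 54.09375.
Round 2 (the buyer proposes): the seller can get 54.09375 next round, worth 0.59 × 54.09375 = 31.9153125 now. The buyer offers 31.9153125 and keeps 150 − 31.9153125 = 118.0846875.
Round 1 (the seller proposes): the buyer can get 118.0846875 next round, worth 0.75 × 118.0846875 = 88.563515625 now; the seller offers that and keeps 61.436484375.

61.44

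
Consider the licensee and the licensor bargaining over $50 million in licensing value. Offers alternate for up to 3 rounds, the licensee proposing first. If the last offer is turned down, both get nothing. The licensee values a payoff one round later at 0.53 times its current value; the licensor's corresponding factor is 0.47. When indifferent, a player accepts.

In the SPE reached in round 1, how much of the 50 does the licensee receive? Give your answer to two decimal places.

By backward induction:
Round 3 (the licensee proposes): rejection yields 0 for the licensor; the licensee offers 0 and keeps 50.
Round 2 (the licensor proposes): the licensee can get 50 next round, worth 0.53 × 50 = 26.5 now, so the licensor offers 26.5, keeping 23.5.
Round 1 (the licensee proposes): the licensor can get 23.5 next round, worth 0.47 × 23.5 = 11.045 now; the licensee offers that and keeps 38.955.

38.96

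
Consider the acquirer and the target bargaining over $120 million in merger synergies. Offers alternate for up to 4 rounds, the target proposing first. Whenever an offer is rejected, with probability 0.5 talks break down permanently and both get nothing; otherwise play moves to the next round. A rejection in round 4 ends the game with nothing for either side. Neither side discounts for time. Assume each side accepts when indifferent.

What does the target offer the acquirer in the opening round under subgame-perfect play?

45

Round 4 (the acquirer proposes): rejection yields 0 for the target; the acquirer offers 0 and keeps 120.
Round 3 (the target proposes): rejecting gives the acquirer an expected 0.5 × 120 = 60. The target offers 60 and keeps 120 − 60 = 60.
Round 2 (the acquirer proposes): rejecting gives the target an expected 0.5 × 60 = 30. The acquirer offers 30 and keeps 120 − 30 = 90.
Round 1 (the target proposes): rejecting gives the acquirer an expected 0.5 × 90 = 45, so the target offers 45, keeping 75.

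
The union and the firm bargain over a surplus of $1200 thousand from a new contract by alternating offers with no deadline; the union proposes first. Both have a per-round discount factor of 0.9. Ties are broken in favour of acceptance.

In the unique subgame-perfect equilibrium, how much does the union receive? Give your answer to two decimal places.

In a stationary SPE each proposer offers the other exactly their discounted continuation value.
If the union keeps x when proposing and the firm keeps y when proposing, then x = 1200 − 0.9y and y = 1200 − 0.9x.
Solving: x = 1200(1 − 0.9) / (1 − 0.9·0.9) = 120 / 0.19 ≈ 631.5789.
The firm gets 1200 − 631.5789 ≈ 568.4211.

631.58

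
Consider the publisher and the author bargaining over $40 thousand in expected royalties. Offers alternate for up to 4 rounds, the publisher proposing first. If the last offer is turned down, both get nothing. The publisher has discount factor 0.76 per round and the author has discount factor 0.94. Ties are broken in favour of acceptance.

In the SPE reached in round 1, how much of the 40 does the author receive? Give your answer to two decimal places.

35.89

Round 4 (the author proposes): rejection yields 0 for the publisher; the author offers 0 and keeps 40.
Round 3 (the publisher proposes): the author can get 40 next round, worth 0.94 × 40 = 37.6 now. The publisher offers 37.6 and keeps 40 − 37.6 = 2.4.
Round 2 (the author proposes): the publisher can get 2.4 next round, worth 0.76 × 2.4 = 1.824 now, so the author offers 1.824, keeping 38.176.
Round 1 (the publisher proposes): the author can get 38.176 next round, worth 0.94 × 38.176 = 35.88544 now, so the publisher offers 35.88544, keeping 4.11456.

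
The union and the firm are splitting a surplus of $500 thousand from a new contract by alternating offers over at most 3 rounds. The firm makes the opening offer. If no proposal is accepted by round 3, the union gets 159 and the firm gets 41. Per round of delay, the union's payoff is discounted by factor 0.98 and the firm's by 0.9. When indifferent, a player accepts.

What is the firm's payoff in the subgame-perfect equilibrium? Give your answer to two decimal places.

By backward induction:
Round 3 (the firm proposes): the union gets 159 if talks fail, so the firm offers 159 and keeps 341.
Round 2 (the union proposes): the firm can get 341 next round, worth 0.9 × 341 = 306.9 now. The union offers 306.9 and keeps 500 − 306.9 = 193.1.
Round 1 (the firm proposes): the union can get 193.1 next round, worth 0.98 × 193.1 = 189.238 now; the firm offers that and keeps 310.762.

310.76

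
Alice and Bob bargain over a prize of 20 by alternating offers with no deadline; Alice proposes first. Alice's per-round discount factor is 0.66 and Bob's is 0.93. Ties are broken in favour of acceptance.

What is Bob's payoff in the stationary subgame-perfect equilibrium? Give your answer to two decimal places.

16.37

When Alice proposes, Bob accepts any offer worth at least 0.93 times what Bob would get by proposing next round; and vice versa.
This gives x = 20 − 0.93y and y = 20 − 0.66x, where x and y are each side's share when it proposes.
Hence (1 − 0.93·0.66)x = 20(1 − 0.93), i.e. 0.3862·x = 1.4.
x ≈ 3.6251; Bob's share is 20 − x ≈ 16.3749.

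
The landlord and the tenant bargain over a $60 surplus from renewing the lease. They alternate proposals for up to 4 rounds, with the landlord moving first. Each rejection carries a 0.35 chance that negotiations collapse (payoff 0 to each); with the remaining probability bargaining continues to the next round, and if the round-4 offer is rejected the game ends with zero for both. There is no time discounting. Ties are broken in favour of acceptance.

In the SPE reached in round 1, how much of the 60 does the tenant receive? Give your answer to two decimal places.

By backward induction:
Round 4 (the tenant proposes): rejection yields 0 for the landlord; the tenant offers 0 and keeps 60.
Round 3 (the landlord proposes): rejecting gives the tenant an expected 0.65 × 60 = 39, so the landlord offers 39, keeping 21.
Round 2 (the tenant proposes): rejecting gives the landlord an expected 0.65 × 21 = 13.65; the tenant offers that and keeps 46.35.
Round 1 (the landlord proposes): rejecting gives the tenant an expected 0.65 × 46.35 = 30.1275, so the landlord offers 30.1275, keeping 29.8725.

30.13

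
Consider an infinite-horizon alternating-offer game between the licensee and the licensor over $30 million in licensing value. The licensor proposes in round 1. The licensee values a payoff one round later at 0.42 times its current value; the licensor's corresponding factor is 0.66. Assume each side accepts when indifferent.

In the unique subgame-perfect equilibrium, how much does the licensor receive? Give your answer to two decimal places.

24.07

In a stationary SPE each proposer offers the other exactly their discounted continuation value.
If the licensor keeps x when proposing and the licensee keeps y when proposing, then x = 30 − 0.42y and y = 30 − 0.66x.
Solving: x = 30(1 − 0.42) / (1 − 0.66·0.42) = 17.4 / 0.7228 ≈ 24.0730.
The licensee gets 30 − 24.0730 ≈ 5.9270.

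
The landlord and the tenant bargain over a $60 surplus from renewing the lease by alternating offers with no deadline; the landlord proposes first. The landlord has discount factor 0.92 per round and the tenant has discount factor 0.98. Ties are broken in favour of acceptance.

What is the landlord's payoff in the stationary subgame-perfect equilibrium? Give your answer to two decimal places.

In a stationary SPE each proposer offers the other exactly their discounted continuation value.
If the landlord keeps x when proposing and the tenant keeps y when proposing, then x = 60 − 0.98y and y = 60 − 0.92x.
Solving: x = 60(1 − 0.98) / (1 − 0.92·0.98) = 1.2 / 0.0984 ≈ 12.1951.
The tenant gets 60 − 12.1951 ≈ 47.8049.

12.20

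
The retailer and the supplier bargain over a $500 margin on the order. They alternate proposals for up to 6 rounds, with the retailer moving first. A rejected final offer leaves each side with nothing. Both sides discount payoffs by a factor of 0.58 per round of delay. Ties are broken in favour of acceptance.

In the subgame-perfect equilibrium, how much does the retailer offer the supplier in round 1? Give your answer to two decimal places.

195.59

Solve by backward induction from round 6.
Round 6 (the supplier proposes): rejection yields 0 for the retailer; the supplier offers 0 and keeps 500.
Round 5 (the retailer proposes): the supplier can get 500 next round, worth 0.58 × 500 = 290 now; the retailer offers that and keeps 210.
Round 4 (the supplier proposes): the retailer can get 210 next round, worth 0.58 × 210 = 121.8 now. The supplier offers 121.8 and keeps 500 − 121.8 = 378.2.
Round 3 (the retailer proposes): the supplier can get 378.2 next round, worth 0.58 × 378.2 = 219.356 now, so the retailer offers 219.356, keeping 280.644.
Round 2 (the supplier proposes): the retailer can get 280.644 next round, worth 0.58 × 280.644 = 162.77352 now; the supplier offers that and keeps 337.22648.
Round 1 (the retailer proposes): the supplier can get 337.22648 next round, worth 0.58 × 337.22648 = 195.5913584 now, so the retailer offers 195.5913584, keeping 304.4086416.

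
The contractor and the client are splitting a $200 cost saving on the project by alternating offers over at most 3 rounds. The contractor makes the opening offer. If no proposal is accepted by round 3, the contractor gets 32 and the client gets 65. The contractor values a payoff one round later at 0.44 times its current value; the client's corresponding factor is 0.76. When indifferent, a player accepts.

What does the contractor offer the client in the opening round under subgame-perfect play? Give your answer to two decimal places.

106.86

Round 3 (the contractor proposes): the client gets 65 if talks fail, so the contractor offers 65 and keeps 135.
Round 2 (the client proposes): the contractor can get 135 next round, worth 0.44 × 135 = 59.4 now. The client offers 59.4 and keeps 200 − 59.4 = 140.6.
Round 1 (the contractor proposes): the client can get 140.6 next round, worth 0.76 × 140.6 = 106.856 now; the contractor offers that and keeps 93.144.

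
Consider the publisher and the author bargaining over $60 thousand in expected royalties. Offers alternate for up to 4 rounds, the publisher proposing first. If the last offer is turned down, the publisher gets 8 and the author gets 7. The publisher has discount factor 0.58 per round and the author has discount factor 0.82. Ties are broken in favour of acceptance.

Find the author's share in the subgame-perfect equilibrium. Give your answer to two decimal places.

40.94

By backward induction:
Round 4 (the author proposes): the publisher gets 8 if talks fail, so the author offers 8 and keeps 52.
Round 3 (the publisher proposes): the author can get 52 next round, worth 0.82 × 52 = 42.64 now; the publisher offers that and keeps 17.36.
Round 2 (the author proposes): the publisher can get 17.36 next round, worth 0.58 × 17.36 = 10.0688 now. The author offers 10.0688 and keeps 60 − 10.0688 = 49.9312.
Round 1 (the publisher proposes): the author can get 49.9312 next round, worth 0.82 × 49.9312 = 40.943584 now; the publisher offers that and keeps 19.056416.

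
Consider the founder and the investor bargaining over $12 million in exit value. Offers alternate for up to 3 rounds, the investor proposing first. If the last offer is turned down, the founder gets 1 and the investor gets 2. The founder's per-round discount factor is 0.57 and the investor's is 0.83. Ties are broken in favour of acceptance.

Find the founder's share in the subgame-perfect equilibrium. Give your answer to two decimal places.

1.64

Round 3 (the investor proposes): the founder gets 1 if talks fail, so the investor offers 1 and keeps 11.
Round 2 (the founder proposes): the investor can get 11 next round, worth 0.83 × 11 = 9.13 now. The founder offers 9.13 and keeps 12 − 9.13 = 2.87.
Round 1 (the investor proposes): the founder can get 2.87 next round, worth 0.57 × 2.87 = 1.6359 now; the investor offers that and keeps 10.3641.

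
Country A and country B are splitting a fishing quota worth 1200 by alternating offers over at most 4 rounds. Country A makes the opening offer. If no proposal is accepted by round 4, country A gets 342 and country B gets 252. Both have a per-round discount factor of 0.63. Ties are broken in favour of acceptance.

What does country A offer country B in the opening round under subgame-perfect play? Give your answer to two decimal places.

Round 4 (country B proposes): country A gets 342 if talks fail, so country B offers 342 and keeps 858.
Round 3 (country A proposes): country B can get 858 next round, worth 0.63 × 858 = 540.54 now, so country A offers 540.54, keeping 659.46.
Round 2 (country B proposes): country A can get 659.46 next round, worth 0.63 × 659.46 = 415.4598 now; country B offers that and keeps 784.5402.
Round 1 (country A proposes): country B can get 784.5402 next round, worth 0.63 × 784.5402 = 494.260326 now; country A offers that and keeps 705.739674.

494.26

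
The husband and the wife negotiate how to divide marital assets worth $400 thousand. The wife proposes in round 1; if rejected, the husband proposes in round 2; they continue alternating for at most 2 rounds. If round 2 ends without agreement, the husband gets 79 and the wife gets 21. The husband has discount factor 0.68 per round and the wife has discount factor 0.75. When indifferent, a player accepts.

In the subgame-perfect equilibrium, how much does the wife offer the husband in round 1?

Round 2 (the husband proposes): the wife gets 21 if talks fail, so the husband offers 21 and keeps 379.
Round 1 (the wife proposes): the husband can get 379 next round, worth 0.68 × 379 = 257.72 now; the wife offers that and keeps 142.28.

257.72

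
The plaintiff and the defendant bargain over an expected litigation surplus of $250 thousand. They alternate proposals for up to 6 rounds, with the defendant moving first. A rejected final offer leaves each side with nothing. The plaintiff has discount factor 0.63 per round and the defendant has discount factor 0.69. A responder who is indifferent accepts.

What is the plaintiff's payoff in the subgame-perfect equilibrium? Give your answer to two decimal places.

Round 6 (the plaintiff proposes): rejection yields 0 for the defendant; the plaintiff offers 0 and keeps 250.
Round 5 (the defendant proposes): the plaintiff can get 250 next round, worth 0.63 × 250 = 157.5 now; the defendant offers that and keeps 92.5.
Round 4 (the plaintiff proposes): the defendant can get 92.5 next round, worth 0.69 × 92.5 = 63.825 now; the plaintiff offers that and keeps 186.175.
Round 3 (the defendant proposes): the plaintiff can get 186.175 next round, worth 0.63 × 186.175 = 117.29025 now; the defendant offers that and keeps 132.70975.
Round 2 (the plaintiff proposes): the defendant can get 132.70975 next round, worth 0.69 × 132.70975 = 91.5697275 now, so the plaintiff offers 91.5697275, keeping 158.4302725.
Round 1 (the defendant proposes): the plaintiff can get 158.4302725 next round, worth 0.63 × 158.4302725 = 99.811071675 now, so the defendant offers 99.811071675, keeping 150.188928325.

99.81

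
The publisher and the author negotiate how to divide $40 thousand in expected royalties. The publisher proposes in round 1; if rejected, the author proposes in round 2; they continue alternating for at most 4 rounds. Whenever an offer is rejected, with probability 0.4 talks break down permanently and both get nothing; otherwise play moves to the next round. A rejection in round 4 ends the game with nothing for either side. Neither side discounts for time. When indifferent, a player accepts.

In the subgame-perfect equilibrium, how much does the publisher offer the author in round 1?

By backward induction:
Round 4 (the author proposes): rejection yields 0 for the publisher; the author offers 0 and keeps 40.
Round 3 (the publisher proposes): rejecting gives the author an expected 0.6 × 40 = 24. The publisher offers 24 and keeps 40 − 24 = 16.
Round 2 (the author proposes): rejecting gives the publisher an expected 0.6 × 16 = 9.6; the author offers that and keeps 30.4.
Round 1 (the publisher proposes): rejecting gives the author an expected 0.6 × 30.4 = 18.24. The publisher offers 18.24 and keeps 40 − 18.24 = 21.76.

18.24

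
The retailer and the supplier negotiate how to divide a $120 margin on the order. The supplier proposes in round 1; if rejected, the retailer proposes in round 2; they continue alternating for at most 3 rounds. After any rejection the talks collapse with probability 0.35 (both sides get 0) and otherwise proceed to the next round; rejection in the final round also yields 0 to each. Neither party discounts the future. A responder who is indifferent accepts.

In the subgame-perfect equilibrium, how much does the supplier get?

Round 3 (the supplier proposes): the retailer will accept anything ≥ 0, so the supplier offers 0 and keeps 120.
Round 2 (the retailer proposes): rejecting gives the supplier an expected 0.65 × 120 = 78; the retailer offers that and keeps 42.
Round 1 (the supplier proposes): rejecting gives the retailer an expected 0.65 × 42 = 27.3. The supplier offers 27.3 and keeps 120 − 27.3 = 92.7.

92.7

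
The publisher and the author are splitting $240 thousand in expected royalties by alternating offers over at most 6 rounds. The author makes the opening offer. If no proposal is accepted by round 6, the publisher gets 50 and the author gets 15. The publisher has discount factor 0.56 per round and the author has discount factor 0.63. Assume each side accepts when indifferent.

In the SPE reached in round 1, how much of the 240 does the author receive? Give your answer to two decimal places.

Round 6 (the publisher proposes): the author gets 15 if talks fail, so the publisher offers 15 and keeps 225.
Round 5 (the author proposes): the publisher can get 225 next round, worth 0.56 × 225 = 126 now. The author offers 126 and keeps 240 − 126 = 114.
Round 4 (the publisher proposes): the author can get 114 next round, worth 0.63 × 114 = 71.82 now; the publisher offers that and keeps 168.18.
Round 3 (the author proposes): the publisher can get 168.18 next round, worth 0.56 × 168.18 = 94.1808 now; the author offers that and keeps 145.8192.
Round 2 (the publisher proposes): the author can get 145.8192 next round, worth 0.63 × 145.8192 = 91.866096 now; the publisher offers that and keeps 148.133904.
Round 1 (the author proposes): the publisher can get 148.133904 next round, worth 0.56 × 148.133904 = 82.95498624 now; the author offers that and keeps 157.04501376.

157.05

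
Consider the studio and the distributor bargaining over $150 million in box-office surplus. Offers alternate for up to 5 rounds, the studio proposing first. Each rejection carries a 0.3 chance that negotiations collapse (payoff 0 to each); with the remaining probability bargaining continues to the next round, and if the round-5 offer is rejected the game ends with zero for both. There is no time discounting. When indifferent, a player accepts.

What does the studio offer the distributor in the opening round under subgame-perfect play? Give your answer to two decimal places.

46.94

Round 5 (the studio proposes): the distributor will accept anything ≥ 0, so the studio offers 0 and keeps 150.
Round 4 (the distributor proposes): rejecting gives the studio an expected 0.7 × 150 = 105, so the distributor offers 105, keeping 45.
Round 3 (the studio proposes): rejecting gives the distributor an expected 0.7 × 45 = 31.5. The studio offers 31.5 and keeps 150 − 31.5 = 118.5.
Round 2 (the distributor proposes): rejecting gives the studio an expected 0.7 × 118.5 = 82.95; the distributor offers that and keeps 67.05.
Round 1 (the studio proposes): rejecting gives the distributor an expected 0.7 × 67.05 = 46.935; the studio offers that and keeps 103.065.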